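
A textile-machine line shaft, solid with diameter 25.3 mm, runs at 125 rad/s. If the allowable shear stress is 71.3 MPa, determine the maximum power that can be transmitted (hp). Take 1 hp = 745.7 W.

38.0 hp

J = πd⁴/32 = π(0.0253)⁴/32 = 4.022×10^-8 m⁴.
T_max = τ_allow·J/r = 7.13×10^7 × 4.022×10^-8 / 0.0126 = 226.7 N·m.
ω = 125 rad/s, so P_max = T_max·ω = 2.834×10^4 W.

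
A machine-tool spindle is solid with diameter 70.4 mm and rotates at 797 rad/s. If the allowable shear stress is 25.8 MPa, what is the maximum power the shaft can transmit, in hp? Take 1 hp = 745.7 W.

J = πd⁴/32 = π(0.0704)⁴/32 = 2.412×10^-6 m⁴.
T_max = τ_allow·J/r = 2.58×10^7 × 2.412×10^-6 / 0.0352 = 1768 N·m.
ω = 797 rad/s, so P_max = T_max·ω = 1.409×10^6 W.

1890 hp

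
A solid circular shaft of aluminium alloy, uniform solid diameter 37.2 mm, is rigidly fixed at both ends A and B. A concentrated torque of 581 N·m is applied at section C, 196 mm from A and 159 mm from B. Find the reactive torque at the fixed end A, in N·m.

260 N·m

With uniform GJ and both ends fixed, compatibility θ_AC = θ_CB gives T_A·a = T_B·b, together with T_A + T_B = T₀.
T_A = T₀·b/(a+b) = 581.0·159/355.0 = 260.2 N·m; T_B = 320.8 N·m.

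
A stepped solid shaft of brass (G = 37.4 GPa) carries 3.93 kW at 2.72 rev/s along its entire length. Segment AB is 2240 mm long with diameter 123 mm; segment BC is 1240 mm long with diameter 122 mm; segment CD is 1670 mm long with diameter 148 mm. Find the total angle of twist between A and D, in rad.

0.00118 rad

ω = 2π·2.72 = 17.09 rad/s, so T = P/ω = 3.93×10³ / 17.09 = 230.0 N·m.
J_AB = π(0.123)⁴/32 = 2.25×10^-5 m⁴; J_BC = π(0.122)⁴/32 = 2.17×10^-5 m⁴; J_CD = π(0.148)⁴/32 = 4.71×10^-5 m⁴.
θ = (T/G)·Σ L_i/J_i = (230.0/37.4×10⁹)·(2.24/2.25×10^-5 + 1.24/2.17×10^-5 + 1.67/4.71×10^-5) = 1.181×10^-3 rad.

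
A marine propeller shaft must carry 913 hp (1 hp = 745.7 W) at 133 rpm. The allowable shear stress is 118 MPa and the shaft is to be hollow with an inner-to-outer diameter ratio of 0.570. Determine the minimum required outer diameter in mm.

ω = 2π·133/60 = 13.93 rad/s, so T = P/ω = 913×745.7 / 13.93 = 48880 N·m.
For a hollow shaft with d_i/d_o = 0.570: τ_max = 16T/(π d_o³ (1−k⁴)), so d_o = [16T/(π τ_allow (1−k⁴))]^(1/3) = [16·48880/(π·1.18×10^8·0.8944)]^(1/3) = 0.1331 m.

133 mm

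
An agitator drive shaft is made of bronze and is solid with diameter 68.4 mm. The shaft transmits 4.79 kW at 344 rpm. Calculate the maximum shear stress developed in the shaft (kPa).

2120 kPa

ω = 2π·344/60 = 36.02 rad/s, so T = P/ω = 4.79×10³ / 36.02 = 133.0 N·m.
J = πd⁴/32 = π(0.0684)⁴/32 = 2.149×10^-6 m⁴.
τ_max = T·r/J = 133.0 × 0.0342 / 2.149×10^-6 = 2.116×10^6 Pa.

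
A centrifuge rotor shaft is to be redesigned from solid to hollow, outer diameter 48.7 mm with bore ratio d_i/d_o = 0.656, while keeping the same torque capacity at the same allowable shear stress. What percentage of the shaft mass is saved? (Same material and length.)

34.7 %

Equal τ_max and T ⇒ the solid shaft needs d_s³ = d_o³(1−k⁴), so d_s = 48.7·(1−0.656⁴)^(1/3) = 45.49 mm.
Area ratio A_h/A_s = d_o²(1−k²)/d_s² = (1−k²)/(1−k⁴)^(2/3) = 0.6530.
Mass saving = 1 − 0.6530 = 34.7 %.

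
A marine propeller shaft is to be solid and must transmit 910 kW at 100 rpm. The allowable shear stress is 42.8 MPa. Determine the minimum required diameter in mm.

218 mm

ω = 2π·100/60 = 10.47 rad/s, so T = P/ω = 910×10³ / 10.47 = 86900 N·m.
For a solid shaft τ_max = 16T/(πd³), so d = (16T/(π τ_allow))^(1/3) = (16·86900/(π·4.28×10^7))^(1/3) = 0.2179 m.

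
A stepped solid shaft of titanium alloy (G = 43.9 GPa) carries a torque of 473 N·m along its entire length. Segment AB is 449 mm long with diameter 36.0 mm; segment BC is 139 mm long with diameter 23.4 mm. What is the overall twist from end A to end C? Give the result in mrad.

80.2 mrad

J_AB = π(0.0360)⁴/32 = 1.65×10^-7 m⁴; J_BC = π(0.0234)⁴/32 = 2.94×10^-8 m⁴.
θ = (T/G)·Σ L_i/J_i = (473.0/43.9×10⁹)·(0.449/1.65×10^-7 + 0.139/2.94×10^-8) = 0.08022 rad.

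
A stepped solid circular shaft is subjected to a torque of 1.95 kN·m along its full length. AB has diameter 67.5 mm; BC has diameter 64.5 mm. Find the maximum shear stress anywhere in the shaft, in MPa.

Under the same torque, τ_max = 16T/(πd³) is largest where d is smallest — segment BC (d = 64.5 mm).
τ_max = 16·1950/(π·(0.0645)³) = 3.701×10^7 Pa.

37.0 MPa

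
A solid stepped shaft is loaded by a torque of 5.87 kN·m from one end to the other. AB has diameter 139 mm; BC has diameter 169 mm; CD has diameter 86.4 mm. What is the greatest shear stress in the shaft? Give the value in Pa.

Under the same torque, τ_max = 16T/(πd³) is largest where d is smallest — segment CD (d = 86.4 mm).
τ_max = 16·5870/(π·(0.0864)³) = 4.635×10^7 Pa.

4.64e7 Pa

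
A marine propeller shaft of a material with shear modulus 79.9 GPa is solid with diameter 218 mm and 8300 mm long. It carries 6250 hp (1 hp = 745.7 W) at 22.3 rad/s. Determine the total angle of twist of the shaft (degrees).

ω = 22.3 rad/s, so T = P/ω = 6250×745.7 / 22.30 = 209000 N·m.
J = πd⁴/32 = π(0.218)⁴/32 = 2.217×10^-4 m⁴.
θ = T·L/(G·J) = 209000 × 8.30 / (79.9×10⁹ × 2.217×10^-4) = 0.09791 rad.

5.61°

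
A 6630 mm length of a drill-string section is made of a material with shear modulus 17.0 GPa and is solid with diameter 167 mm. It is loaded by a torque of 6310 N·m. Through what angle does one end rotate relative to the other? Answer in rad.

0.0322 rad

J = πd⁴/32 = π(0.167)⁴/32 = 7.636×10^-5 m⁴.
θ = T·L/(G·J) = 6310 × 6.63 / (17.0×10⁹ × 7.636×10^-5) = 0.03223 rad.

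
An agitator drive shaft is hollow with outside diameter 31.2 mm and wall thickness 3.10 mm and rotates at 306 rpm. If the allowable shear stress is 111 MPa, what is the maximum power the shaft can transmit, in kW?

J = π(d_o⁴ − d_i⁴)/32 = π(0.0312⁴ − 0.0250⁴)/32 = 5.468×10^-8 m⁴.
T_max = τ_allow·J/r = 1.11×10^8 × 5.468×10^-8 / 0.0156 = 389.1 N·m.
ω = 2π·306/60 = 32.04 rad/s, so P_max = T_max·ω = 1.247×10^4 W.

12.5 kW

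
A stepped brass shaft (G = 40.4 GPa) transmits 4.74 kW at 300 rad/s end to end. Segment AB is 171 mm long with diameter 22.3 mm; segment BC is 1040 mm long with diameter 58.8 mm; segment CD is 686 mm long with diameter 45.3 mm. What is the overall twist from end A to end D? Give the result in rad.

0.00375 rad

ω = 300 rad/s, so T = P/ω = 4.74×10³ / 300.0 = 15.80 N·m.
J_AB = π(0.0223)⁴/32 = 2.43×10^-8 m⁴; J_BC = π(0.0588)⁴/32 = 1.17×10^-6 m⁴; J_CD = π(0.0453)⁴/32 = 4.13×10^-7 m⁴.
θ = (T/G)·Σ L_i/J_i = (15.80/40.4×10⁹)·(0.171/2.43×10^-8 + 1.04/1.17×10^-6 + 0.686/4.13×10^-7) = 3.750×10^-3 rad.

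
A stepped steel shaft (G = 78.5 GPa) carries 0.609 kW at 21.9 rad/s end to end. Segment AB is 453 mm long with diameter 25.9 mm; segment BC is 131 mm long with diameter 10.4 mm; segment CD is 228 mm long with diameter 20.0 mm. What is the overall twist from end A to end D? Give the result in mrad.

ω = 21.9 rad/s, so T = P/ω = 0.609×10³ / 21.90 = 27.81 N·m.
J_AB = π(0.0259)⁴/32 = 4.42×10^-8 m⁴; J_BC = π(0.0104)⁴/32 = 1.15×10^-9 m⁴; J_CD = π(0.0200)⁴/32 = 1.57×10^-8 m⁴.
θ = (T/G)·Σ L_i/J_i = (27.81/78.5×10⁹)·(0.453/4.42×10^-8 + 0.131/1.15×10^-9 + 0.228/1.57×10^-8) = 0.04918 rad.

49.2 mrad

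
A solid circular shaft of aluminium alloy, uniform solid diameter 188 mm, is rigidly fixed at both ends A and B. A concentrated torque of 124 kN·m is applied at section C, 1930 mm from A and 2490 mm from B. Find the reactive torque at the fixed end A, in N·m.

69900 N·m

With uniform GJ and both ends fixed, compatibility θ_AC = θ_CB gives T_A·a = T_B·b, together with T_A + T_B = T₀.
T_A = T₀·b/(a+b) = 124000·2490/4420 = 69860 N·m; T_B = 54140 N·m.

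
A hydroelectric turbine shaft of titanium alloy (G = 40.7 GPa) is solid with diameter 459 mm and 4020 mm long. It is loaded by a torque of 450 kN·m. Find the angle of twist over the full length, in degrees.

0.584°

J = πd⁴/32 = π(0.459)⁴/32 = 4.358×10^-3 m⁴.
θ = T·L/(G·J) = 450000 × 4.02 / (40.7×10⁹ × 4.358×10^-3) = 0.01020 rad.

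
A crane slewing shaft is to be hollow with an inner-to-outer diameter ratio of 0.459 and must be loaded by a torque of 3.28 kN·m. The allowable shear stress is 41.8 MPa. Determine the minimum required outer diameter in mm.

For a hollow shaft with d_i/d_o = 0.459: τ_max = 16T/(π d_o³ (1−k⁴)), so d_o = [16T/(π τ_allow (1−k⁴))]^(1/3) = [16·3280/(π·4.18×10^7·0.9556)]^(1/3) = 0.07478 m.

74.8 mm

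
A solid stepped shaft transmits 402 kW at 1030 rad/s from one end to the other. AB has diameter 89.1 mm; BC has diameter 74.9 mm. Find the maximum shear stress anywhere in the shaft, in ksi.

0.686 ksi

ω = 1030 rad/s, so T = P/ω = 402×10³ / 1030 = 390.3 N·m.
Under the same torque, τ_max = 16T/(πd³) is largest where d is smallest — segment BC (d = 74.9 mm).
τ_max = 16·390.3/(π·(0.0749)³) = 4.731×10^6 Pa.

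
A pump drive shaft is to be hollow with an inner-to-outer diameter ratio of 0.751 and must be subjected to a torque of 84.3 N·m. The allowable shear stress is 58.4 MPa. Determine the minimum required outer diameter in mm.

22.1 mm

For a hollow shaft with d_i/d_o = 0.751: τ_max = 16T/(π d_o³ (1−k⁴)), so d_o = [16T/(π τ_allow (1−k⁴))]^(1/3) = [16·84.30/(π·5.84×10^7·0.6819)]^(1/3) = 0.02209 m.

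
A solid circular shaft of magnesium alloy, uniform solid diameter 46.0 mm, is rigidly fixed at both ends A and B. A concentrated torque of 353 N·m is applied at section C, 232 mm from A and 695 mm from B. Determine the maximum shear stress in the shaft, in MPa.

13.8 MPa

With uniform GJ and both ends fixed, compatibility θ_AC = θ_CB gives T_A·a = T_B·b, together with T_A + T_B = T₀.
T_A = T₀·b/(a+b) = 353.0·695/927.0 = 264.7 N·m; T_B = 88.35 N·m.
τ in each portion: τ_AC = 1.38×10^7 Pa, τ_CB = 4.62×10^6 Pa; maximum is in AC.
τ_max = T_AC·r/J = 264.7·0.0230/4.40×10^-7 = 1.385×10^7 Pa.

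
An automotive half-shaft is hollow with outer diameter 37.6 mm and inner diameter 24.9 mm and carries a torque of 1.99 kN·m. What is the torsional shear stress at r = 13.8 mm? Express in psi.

J = π(d_o⁴ − d_i⁴)/32 = π(0.0376⁴ − 0.0249⁴)/32 = 1.585×10^-7 m⁴.
Shear stress varies linearly with radius: τ = T·r/J = 1990 × 0.0138 / 1.585×10^-7 = 1.733×10^8 Pa.

25100 psi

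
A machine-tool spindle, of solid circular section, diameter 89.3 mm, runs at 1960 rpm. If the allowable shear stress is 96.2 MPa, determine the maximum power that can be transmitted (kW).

J = πd⁴/32 = π(0.0893)⁴/32 = 6.243×10^-6 m⁴.
T_max = τ_allow·J/r = 9.62×10^7 × 6.243×10^-6 / 0.0446 = 13450 N·m.
ω = 2π·1960/60 = 205.3 rad/s, so P_max = T_max·ω = 2.761×10^6 W.

2760 kW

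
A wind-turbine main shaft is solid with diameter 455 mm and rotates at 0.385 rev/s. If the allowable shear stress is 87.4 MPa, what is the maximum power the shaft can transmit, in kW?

J = πd⁴/32 = π(0.455)⁴/32 = 4.208×10^-3 m⁴.
T_max = τ_allow·J/r = 8.74×10^7 × 4.208×10^-3 / 0.228 = 1.616e6 N·m.
ω = 2π·0.385 = 2.419 rad/s, so P_max = T_max·ω = 3.910×10^6 W.

3910 kW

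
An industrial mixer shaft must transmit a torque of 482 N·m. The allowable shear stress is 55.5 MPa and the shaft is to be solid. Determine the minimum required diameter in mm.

For a solid shaft τ_max = 16T/(πd³), so d = (16T/(π τ_allow))^(1/3) = (16·482.0/(π·5.55×10^7))^(1/3) = 0.03537 m.

35.4 mm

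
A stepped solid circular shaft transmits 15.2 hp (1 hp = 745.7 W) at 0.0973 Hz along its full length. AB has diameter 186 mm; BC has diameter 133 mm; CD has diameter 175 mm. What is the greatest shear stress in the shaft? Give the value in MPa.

ω = 2π·0.0973 = 0.6114 rad/s, so T = P/ω = 15.2×745.7 / 0.6114 = 18540 N·m.
Under the same torque, τ_max = 16T/(πd³) is largest where d is smallest — segment BC (d = 133 mm).
τ_max = 16·18540/(π·(0.133)³) = 4.014×10^7 Pa.

40.1 MPa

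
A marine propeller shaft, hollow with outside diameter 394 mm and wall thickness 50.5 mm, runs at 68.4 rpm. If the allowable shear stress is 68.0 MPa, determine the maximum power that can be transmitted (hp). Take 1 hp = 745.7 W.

J = π(d_o⁴ − d_i⁴)/32 = π(0.394⁴ − 0.293⁴)/32 = 1.642×10^-3 m⁴.
T_max = τ_allow·J/r = 6.80×10^7 × 1.642×10^-3 / 0.197 = 566900 N·m.
ω = 2π·68.4/60 = 7.163 rad/s, so P_max = T_max·ω = 4.060×10^6 W.

5450 hp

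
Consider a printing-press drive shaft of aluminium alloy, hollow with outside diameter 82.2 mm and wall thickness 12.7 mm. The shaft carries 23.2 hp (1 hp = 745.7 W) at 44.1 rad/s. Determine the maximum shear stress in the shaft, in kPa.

ω = 44.1 rad/s, so T = P/ω = 23.2×745.7 / 44.10 = 392.3 N·m.
J = π(d_o⁴ − d_i⁴)/32 = π(0.0822⁴ − 0.0568⁴)/32 = 3.460×10^-6 m⁴.
τ_max = T·r/J = 392.3 × 0.0411 / 3.460×10^-6 = 4.660×10^6 Pa.

4660 kPa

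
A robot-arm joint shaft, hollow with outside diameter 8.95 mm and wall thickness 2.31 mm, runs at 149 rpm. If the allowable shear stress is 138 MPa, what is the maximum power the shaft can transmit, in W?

J = π(d_o⁴ − d_i⁴)/32 = π(0.00895⁴ − 0.00433⁴)/32 = 5.954×10^-10 m⁴.
T_max = τ_allow·J/r = 1.38×10^8 × 5.954×10^-10 / 0.00447 = 18.36 N·m.
ω = 2π·149/60 = 15.60 rad/s, so P_max = T_max·ω = 286.5 W.

286 W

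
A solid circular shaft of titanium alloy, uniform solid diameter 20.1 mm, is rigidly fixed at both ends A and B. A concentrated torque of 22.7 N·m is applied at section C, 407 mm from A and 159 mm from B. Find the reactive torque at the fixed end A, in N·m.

6.38 N·m

With uniform GJ and both ends fixed, compatibility θ_AC = θ_CB gives T_A·a = T_B·b, together with T_A + T_B = T₀.
T_A = T₀·b/(a+b) = 22.70·159/566.0 = 6.377 N·m; T_B = 16.32 N·m.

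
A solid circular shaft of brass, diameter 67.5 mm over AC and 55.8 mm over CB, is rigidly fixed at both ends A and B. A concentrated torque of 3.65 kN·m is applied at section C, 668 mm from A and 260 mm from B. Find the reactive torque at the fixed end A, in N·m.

1660 N·m

Compatibility: T_A·a/J_AC = T_B·b/J_CB with T_A + T_B = T₀.
J_AC = 2.04×10^-6 m⁴, J_CB = 9.52×10^-7 m⁴, so T_A = T₀·(J_AC/a)/((J_AC/a)+(J_CB/b)) = 1659 N·m, T_B = 1991 N·m.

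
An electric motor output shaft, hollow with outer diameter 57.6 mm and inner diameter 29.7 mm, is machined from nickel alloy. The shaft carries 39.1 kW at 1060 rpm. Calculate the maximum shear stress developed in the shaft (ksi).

ω = 2π·1060/60 = 111.0 rad/s, so T = P/ω = 39.1×10³ / 111.0 = 352.2 N·m.
J = π(d_o⁴ − d_i⁴)/32 = π(0.0576⁴ − 0.0297⁴)/32 = 1.004×10^-6 m⁴.
τ_max = T·r/J = 352.2 × 0.0288 / 1.004×10^-6 = 1.010×10^7 Pa.

1.47 ksi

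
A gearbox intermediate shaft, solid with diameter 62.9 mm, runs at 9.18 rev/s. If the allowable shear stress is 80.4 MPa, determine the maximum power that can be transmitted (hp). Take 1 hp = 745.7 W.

304 hp

J = πd⁴/32 = π(0.0629)⁴/32 = 1.537×10^-6 m⁴.
T_max = τ_allow·J/r = 8.04×10^7 × 1.537×10^-6 / 0.0314 = 3929 N·m.
ω = 2π·9.18 = 57.68 rad/s, so P_max = T_max·ω = 2.266×10^5 W.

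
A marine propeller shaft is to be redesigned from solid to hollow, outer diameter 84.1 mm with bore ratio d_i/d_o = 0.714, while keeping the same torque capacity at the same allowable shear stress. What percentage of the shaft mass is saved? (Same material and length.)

Equal τ_max and T ⇒ the solid shaft needs d_s³ = d_o³(1−k⁴), so d_s = 84.1·(1−0.714⁴)^(1/3) = 76.07 mm.
Area ratio A_h/A_s = d_o²(1−k²)/d_s² = (1−k²)/(1−k⁴)^(2/3) = 0.5991.
Mass saving = 1 − 0.5991 = 40.1 %.

40.1 %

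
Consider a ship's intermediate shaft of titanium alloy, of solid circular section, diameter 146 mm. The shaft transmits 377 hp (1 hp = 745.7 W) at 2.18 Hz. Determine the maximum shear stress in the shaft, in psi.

ω = 2π·2.18 = 13.70 rad/s, so T = P/ω = 377×745.7 / 13.70 = 20520 N·m.
J = πd⁴/32 = π(0.146)⁴/32 = 4.461×10^-5 m⁴.
τ_max = T·r/J = 20520 × 0.0730 / 4.461×10^-5 = 3.359×10^7 Pa.

4870 psi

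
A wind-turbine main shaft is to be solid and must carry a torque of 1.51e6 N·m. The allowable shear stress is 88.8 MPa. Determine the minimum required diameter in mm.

442 mm

For a solid shaft τ_max = 16T/(πd³), so d = (16T/(π τ_allow))^(1/3) = (16·1.510e6/(π·8.88×10^7))^(1/3) = 0.4424 m.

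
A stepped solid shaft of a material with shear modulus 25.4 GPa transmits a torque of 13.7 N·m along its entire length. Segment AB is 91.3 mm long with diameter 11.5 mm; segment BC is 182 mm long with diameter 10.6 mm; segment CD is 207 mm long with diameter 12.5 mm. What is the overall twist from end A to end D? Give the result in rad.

0.154 rad

J_AB = π(0.0115)⁴/32 = 1.72×10^-9 m⁴; J_BC = π(0.0106)⁴/32 = 1.24×10^-9 m⁴; J_CD = π(0.0125)⁴/32 = 2.40×10^-9 m⁴.
θ = (T/G)·Σ L_i/J_i = (13.70/25.4×10⁹)·(0.0913/1.72×10^-9 + 0.182/1.24×10^-9 + 0.207/2.40×10^-9) = 0.1545 rad.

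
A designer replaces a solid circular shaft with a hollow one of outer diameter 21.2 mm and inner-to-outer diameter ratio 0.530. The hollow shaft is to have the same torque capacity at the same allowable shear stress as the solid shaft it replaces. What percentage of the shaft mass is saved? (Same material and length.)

Equal τ_max and T ⇒ the solid shaft needs d_s³ = d_o³(1−k⁴), so d_s = 21.2·(1−0.530⁴)^(1/3) = 20.63 mm.
Area ratio A_h/A_s = d_o²(1−k²)/d_s² = (1−k²)/(1−k⁴)^(2/3) = 0.7596.
Mass saving = 1 − 0.7596 = 24.0 %.

24.0 %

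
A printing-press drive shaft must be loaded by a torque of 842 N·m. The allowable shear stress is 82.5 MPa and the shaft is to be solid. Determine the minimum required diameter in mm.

For a solid shaft τ_max = 16T/(πd³), so d = (16T/(π τ_allow))^(1/3) = (16·842.0/(π·8.25×10^7))^(1/3) = 0.03732 m.

37.3 mm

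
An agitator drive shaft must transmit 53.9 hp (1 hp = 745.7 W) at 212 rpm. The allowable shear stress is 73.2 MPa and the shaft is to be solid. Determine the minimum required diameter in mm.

ω = 2π·212/60 = 22.20 rad/s, so T = P/ω = 53.9×745.7 / 22.20 = 1810 N·m.
For a solid shaft τ_max = 16T/(πd³), so d = (16T/(π τ_allow))^(1/3) = (16·1810/(π·7.32×10^7))^(1/3) = 0.05013 m.

50.1 mm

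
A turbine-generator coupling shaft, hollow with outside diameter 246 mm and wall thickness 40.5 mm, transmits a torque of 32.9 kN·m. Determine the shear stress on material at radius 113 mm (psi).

1880 psi

J = π(d_o⁴ − d_i⁴)/32 = π(0.246⁴ − 0.165⁴)/32 = 2.868×10^-4 m⁴.
Shear stress varies linearly with radius: τ = T·r/J = 32900 × 0.113 / 2.868×10^-4 = 1.296×10^7 Pa.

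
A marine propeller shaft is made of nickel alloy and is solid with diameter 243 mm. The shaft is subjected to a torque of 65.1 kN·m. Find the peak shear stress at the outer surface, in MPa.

J = πd⁴/32 = π(0.243)⁴/32 = 3.423×10^-4 m⁴.
τ_max = T·r/J = 65100 × 0.121 / 3.423×10^-4 = 2.311×10^7 Pa.

23.1 MPa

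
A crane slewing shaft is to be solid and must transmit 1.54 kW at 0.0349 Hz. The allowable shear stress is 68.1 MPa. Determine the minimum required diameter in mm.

ω = 2π·0.0349 = 0.2193 rad/s, so T = P/ω = 1.54×10³ / 0.2193 = 7023 N·m.
For a solid shaft τ_max = 16T/(πd³), so d = (16T/(π τ_allow))^(1/3) = (16·7023/(π·6.81×10^7))^(1/3) = 0.08068 m.

80.7 mm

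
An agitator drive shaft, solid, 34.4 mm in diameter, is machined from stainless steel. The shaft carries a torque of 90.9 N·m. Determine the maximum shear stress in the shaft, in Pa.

J = πd⁴/32 = π(0.0344)⁴/32 = 1.375×10^-7 m⁴.
τ_max = T·r/J = 90.90 × 0.0172 / 1.375×10^-7 = 1.137×10^7 Pa.

1.14e7 Pa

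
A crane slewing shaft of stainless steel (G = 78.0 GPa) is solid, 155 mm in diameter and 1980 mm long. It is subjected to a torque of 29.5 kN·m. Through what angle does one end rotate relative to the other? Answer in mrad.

13.2 mrad

J = πd⁴/32 = π(0.155)⁴/32 = 5.667×10^-5 m⁴.
θ = T·L/(G·J) = 29500 × 1.98 / (78.0×10⁹ × 5.667×10^-5) = 0.01321 rad.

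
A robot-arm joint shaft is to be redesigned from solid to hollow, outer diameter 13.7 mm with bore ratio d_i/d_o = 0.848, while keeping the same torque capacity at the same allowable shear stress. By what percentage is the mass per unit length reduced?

54.4 %

Equal τ_max and T ⇒ the solid shaft needs d_s³ = d_o³(1−k⁴), so d_s = 13.7·(1−0.848⁴)^(1/3) = 10.75 mm.
Area ratio A_h/A_s = d_o²(1−k²)/d_s² = (1−k²)/(1−k⁴)^(2/3) = 0.4564.
Mass saving = 1 − 0.4564 = 54.4 %.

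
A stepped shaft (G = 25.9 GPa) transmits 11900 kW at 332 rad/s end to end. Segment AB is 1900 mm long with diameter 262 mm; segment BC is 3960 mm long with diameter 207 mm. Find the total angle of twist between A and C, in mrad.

ω = 332 rad/s, so T = P/ω = 11900×10³ / 332.0 = 35840 N·m.
J_AB = π(0.262)⁴/32 = 4.63×10^-4 m⁴; J_BC = π(0.207)⁴/32 = 1.80×10^-4 m⁴.
θ = (T/G)·Σ L_i/J_i = (35840/25.9×10⁹)·(1.90/4.63×10^-4 + 3.96/1.80×10^-4) = 0.03609 rad.

36.1 mrad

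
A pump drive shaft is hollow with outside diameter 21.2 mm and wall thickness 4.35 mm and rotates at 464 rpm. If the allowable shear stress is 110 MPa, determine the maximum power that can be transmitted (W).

8790 W

J = π(d_o⁴ − d_i⁴)/32 = π(0.0212⁴ − 0.0125⁴)/32 = 1.743×10^-8 m⁴.
T_max = τ_allow·J/r = 1.10×10^8 × 1.743×10^-8 / 0.0106 = 180.9 N·m.
ω = 2π·464/60 = 48.59 rad/s, so P_max = T_max·ω = 8791 W.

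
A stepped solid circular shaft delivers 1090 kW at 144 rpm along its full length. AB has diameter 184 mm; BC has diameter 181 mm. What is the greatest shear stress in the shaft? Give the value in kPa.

ω = 2π·144/60 = 15.08 rad/s, so T = P/ω = 1090×10³ / 15.08 = 72280 N·m.
Under the same torque, τ_max = 16T/(πd³) is largest where d is smallest — segment BC (d = 181 mm).
τ_max = 16·72280/(π·(0.181)³) = 6.208×10^7 Pa.

62100 kPa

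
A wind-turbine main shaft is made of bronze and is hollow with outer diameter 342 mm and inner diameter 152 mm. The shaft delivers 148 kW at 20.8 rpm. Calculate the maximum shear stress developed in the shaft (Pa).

9.00e6 Pa

ω = 2π·20.8/60 = 2.178 rad/s, so T = P/ω = 148×10³ / 2.178 = 67950 N·m.
J = π(d_o⁴ − d_i⁴)/32 = π(0.342⁴ − 0.152⁴)/32 = 1.291×10^-3 m⁴.
τ_max = T·r/J = 67950 × 0.171 / 1.291×10^-3 = 9.002×10^6 Pa.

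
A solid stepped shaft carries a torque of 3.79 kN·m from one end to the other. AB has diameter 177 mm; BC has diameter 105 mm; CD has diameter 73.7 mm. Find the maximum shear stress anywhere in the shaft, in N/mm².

Under the same torque, τ_max = 16T/(πd³) is largest where d is smallest — segment CD (d = 73.7 mm).
τ_max = 16·3790/(π·(0.0737)³) = 4.822×10^7 Pa.

48.2 N/mm²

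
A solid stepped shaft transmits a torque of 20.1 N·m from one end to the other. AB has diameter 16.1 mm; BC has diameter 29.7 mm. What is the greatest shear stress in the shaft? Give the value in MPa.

24.5 MPa

Under the same torque, τ_max = 16T/(πd³) is largest where d is smallest — segment AB (d = 16.1 mm).
τ_max = 16·20.10/(π·(0.0161)³) = 2.453×10^7 Pa.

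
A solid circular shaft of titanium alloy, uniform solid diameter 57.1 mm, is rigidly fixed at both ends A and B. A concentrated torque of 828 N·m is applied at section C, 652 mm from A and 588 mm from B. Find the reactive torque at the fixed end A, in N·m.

With uniform GJ and both ends fixed, compatibility θ_AC = θ_CB gives T_A·a = T_B·b, together with T_A + T_B = T₀.
T_A = T₀·b/(a+b) = 828.0·588/1240 = 392.6 N·m; T_B = 435.4 N·m.

393 N·m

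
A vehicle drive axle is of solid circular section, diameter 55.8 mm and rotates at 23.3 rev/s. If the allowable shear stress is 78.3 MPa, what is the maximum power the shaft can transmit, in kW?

J = πd⁴/32 = π(0.0558)⁴/32 = 9.518×10^-7 m⁴.
T_max = τ_allow·J/r = 7.83×10^7 × 9.518×10^-7 / 0.0279 = 2671 N·m.
ω = 2π·23.3 = 146.4 rad/s, so P_max = T_max·ω = 3.910×10^5 W.

391 kW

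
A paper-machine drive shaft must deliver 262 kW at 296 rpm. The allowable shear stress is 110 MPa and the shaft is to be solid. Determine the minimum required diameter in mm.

ω = 2π·296/60 = 31.00 rad/s, so T = P/ω = 262×10³ / 31.00 = 8452 N·m.
For a solid shaft τ_max = 16T/(πd³), so d = (16T/(π τ_allow))^(1/3) = (16·8452/(π·1.10×10^8))^(1/3) = 0.07315 m.

73.1 mm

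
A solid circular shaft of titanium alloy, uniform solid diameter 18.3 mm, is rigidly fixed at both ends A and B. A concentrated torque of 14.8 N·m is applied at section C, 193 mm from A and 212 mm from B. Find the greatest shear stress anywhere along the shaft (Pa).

With uniform GJ and both ends fixed, compatibility θ_AC = θ_CB gives T_A·a = T_B·b, together with T_A + T_B = T₀.
T_A = T₀·b/(a+b) = 14.80·212/405.0 = 7.747 N·m; T_B = 7.053 N·m.
τ in each portion: τ_AC = 6.44×10^6 Pa, τ_CB = 5.86×10^6 Pa; maximum is in AC.
τ_max = T_AC·r/J = 7.747·0.00915/1.10×10^-8 = 6.438×10^6 Pa.

6.44e6 Pa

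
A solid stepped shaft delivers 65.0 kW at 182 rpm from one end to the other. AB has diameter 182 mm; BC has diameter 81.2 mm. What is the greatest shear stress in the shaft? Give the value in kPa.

32400 kPa

ω = 2π·182/60 = 19.06 rad/s, so T = P/ω = 65.0×10³ / 19.06 = 3410 N·m.
Under the same torque, τ_max = 16T/(πd³) is largest where d is smallest — segment BC (d = 81.2 mm).
τ_max = 16·3410/(π·(0.0812)³) = 3.244×10^7 Pa.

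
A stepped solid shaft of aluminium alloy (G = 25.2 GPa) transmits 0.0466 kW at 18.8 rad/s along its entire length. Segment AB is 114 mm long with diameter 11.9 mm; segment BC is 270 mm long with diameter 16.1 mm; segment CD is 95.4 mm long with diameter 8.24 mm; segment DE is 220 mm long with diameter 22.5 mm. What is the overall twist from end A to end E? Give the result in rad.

ω = 18.8 rad/s, so T = P/ω = 0.0466×10³ / 18.80 = 2.479 N·m.
J_AB = π(0.0119)⁴/32 = 1.97×10^-9 m⁴; J_BC = π(0.0161)⁴/32 = 6.60×10^-9 m⁴; J_CD = π(0.00824)⁴/32 = 4.53×10^-10 m⁴; J_DE = π(0.0225)⁴/32 = 2.52×10^-8 m⁴.
θ = (T/G)·Σ L_i/J_i = (2.479/25.2×10⁹)·(0.114/1.97×10^-9 + 0.270/6.60×10^-9 + 0.0954/4.53×10^-10 + 0.220/2.52×10^-8) = 0.03132 rad.

0.0313 rad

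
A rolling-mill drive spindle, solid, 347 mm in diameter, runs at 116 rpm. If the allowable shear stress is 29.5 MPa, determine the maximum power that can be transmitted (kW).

J = πd⁴/32 = π(0.347)⁴/32 = 1.423×10^-3 m⁴.
T_max = τ_allow·J/r = 2.95×10^7 × 1.423×10^-3 / 0.173 = 242000 N·m.
ω = 2π·116/60 = 12.15 rad/s, so P_max = T_max·ω = 2.940×10^6 W.

2940 kW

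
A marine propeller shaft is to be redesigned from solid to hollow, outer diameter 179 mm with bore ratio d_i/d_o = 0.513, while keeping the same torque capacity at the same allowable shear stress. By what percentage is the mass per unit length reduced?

22.7 %

Equal τ_max and T ⇒ the solid shaft needs d_s³ = d_o³(1−k⁴), so d_s = 179·(1−0.513⁴)^(1/3) = 174.8 mm.
Area ratio A_h/A_s = d_o²(1−k²)/d_s² = (1−k²)/(1−k⁴)^(2/3) = 0.7729.
Mass saving = 1 − 0.7729 = 22.7 %.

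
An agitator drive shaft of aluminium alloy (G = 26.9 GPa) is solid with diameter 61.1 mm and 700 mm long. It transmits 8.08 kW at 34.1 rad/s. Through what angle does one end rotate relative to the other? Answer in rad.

ω = 34.1 rad/s, so T = P/ω = 8.08×10³ / 34.10 = 237.0 N·m.
J = πd⁴/32 = π(0.0611)⁴/32 = 1.368×10^-6 m⁴.
θ = T·L/(G·J) = 237.0 × 0.700 / (26.9×10⁹ × 1.368×10^-6) = 4.506×10^-3 rad.

0.00451 rad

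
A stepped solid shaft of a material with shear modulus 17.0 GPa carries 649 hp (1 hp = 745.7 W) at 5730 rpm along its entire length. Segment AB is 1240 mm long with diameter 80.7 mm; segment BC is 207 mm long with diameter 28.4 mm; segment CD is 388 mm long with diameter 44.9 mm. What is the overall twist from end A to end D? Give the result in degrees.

ω = 2π·5730/60 = 600.0 rad/s, so T = P/ω = 649×745.7 / 600.0 = 806.5 N·m.
J_AB = π(0.0807)⁴/32 = 4.16×10^-6 m⁴; J_BC = π(0.0284)⁴/32 = 6.39×10^-8 m⁴; J_CD = π(0.0449)⁴/32 = 3.99×10^-7 m⁴.
θ = (T/G)·Σ L_i/J_i = (806.5/17.0×10⁹)·(1.24/4.16×10^-6 + 0.207/6.39×10^-8 + 0.388/3.99×10^-7) = 0.2140 rad.

12.3°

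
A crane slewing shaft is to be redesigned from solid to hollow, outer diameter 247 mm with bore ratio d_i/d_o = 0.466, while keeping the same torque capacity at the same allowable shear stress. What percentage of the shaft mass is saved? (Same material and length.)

Equal τ_max and T ⇒ the solid shaft needs d_s³ = d_o³(1−k⁴), so d_s = 247·(1−0.466⁴)^(1/3) = 243.1 mm.
Area ratio A_h/A_s = d_o²(1−k²)/d_s² = (1−k²)/(1−k⁴)^(2/3) = 0.8085.
Mass saving = 1 − 0.8085 = 19.2 %.

19.2 %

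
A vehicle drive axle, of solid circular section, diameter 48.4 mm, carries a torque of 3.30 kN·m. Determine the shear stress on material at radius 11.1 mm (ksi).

J = πd⁴/32 = π(0.0484)⁴/32 = 5.387×10^-7 m⁴.
Shear stress varies linearly with radius: τ = T·r/J = 3300 × 0.0111 / 5.387×10^-7 = 6.799×10^7 Pa.

9.86 ksi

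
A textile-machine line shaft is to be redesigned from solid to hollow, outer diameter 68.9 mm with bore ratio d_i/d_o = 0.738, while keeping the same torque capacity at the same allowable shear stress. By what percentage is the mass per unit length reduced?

Equal τ_max and T ⇒ the solid shaft needs d_s³ = d_o³(1−k⁴), so d_s = 68.9·(1−0.738⁴)^(1/3) = 61.27 mm.
Area ratio A_h/A_s = d_o²(1−k²)/d_s² = (1−k²)/(1−k⁴)^(2/3) = 0.5757.
Mass saving = 1 − 0.5757 = 42.4 %.

42.4 %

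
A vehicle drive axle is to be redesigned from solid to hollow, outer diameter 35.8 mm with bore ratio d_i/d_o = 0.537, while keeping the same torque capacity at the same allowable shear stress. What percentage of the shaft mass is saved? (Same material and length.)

Equal τ_max and T ⇒ the solid shaft needs d_s³ = d_o³(1−k⁴), so d_s = 35.8·(1−0.537⁴)^(1/3) = 34.78 mm.
Area ratio A_h/A_s = d_o²(1−k²)/d_s² = (1−k²)/(1−k⁴)^(2/3) = 0.7540.
Mass saving = 1 − 0.7540 = 24.6 %.

24.6 %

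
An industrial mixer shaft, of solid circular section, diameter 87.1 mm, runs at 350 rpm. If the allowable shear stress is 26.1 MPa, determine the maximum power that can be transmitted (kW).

124 kW

J = πd⁴/32 = π(0.0871)⁴/32 = 5.650×10^-6 m⁴.
T_max = τ_allow·J/r = 2.61×10^7 × 5.650×10^-6 / 0.0435 = 3386 N·m.
ω = 2π·350/60 = 36.65 rad/s, so P_max = T_max·ω = 1.241×10^5 W.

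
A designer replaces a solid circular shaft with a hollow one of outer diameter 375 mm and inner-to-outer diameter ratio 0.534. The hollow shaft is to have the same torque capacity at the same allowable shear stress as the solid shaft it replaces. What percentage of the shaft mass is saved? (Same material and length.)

24.4 %

Equal τ_max and T ⇒ the solid shaft needs d_s³ = d_o³(1−k⁴), so d_s = 375·(1−0.534⁴)^(1/3) = 364.5 mm.
Area ratio A_h/A_s = d_o²(1−k²)/d_s² = (1−k²)/(1−k⁴)^(2/3) = 0.7564.
Mass saving = 1 − 0.7564 = 24.4 %.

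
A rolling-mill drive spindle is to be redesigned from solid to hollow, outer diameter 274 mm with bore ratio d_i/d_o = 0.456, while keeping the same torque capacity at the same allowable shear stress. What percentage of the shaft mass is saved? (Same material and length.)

Equal τ_max and T ⇒ the solid shaft needs d_s³ = d_o³(1−k⁴), so d_s = 274·(1−0.456⁴)^(1/3) = 270.0 mm.
Area ratio A_h/A_s = d_o²(1−k²)/d_s² = (1−k²)/(1−k⁴)^(2/3) = 0.8158.
Mass saving = 1 − 0.8158 = 18.4 %.

18.4 %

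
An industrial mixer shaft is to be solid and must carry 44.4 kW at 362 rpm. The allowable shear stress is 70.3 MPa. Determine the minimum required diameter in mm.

43.9 mm

ω = 2π·362/60 = 37.91 rad/s, so T = P/ω = 44.4×10³ / 37.91 = 1171 N·m.
For a solid shaft τ_max = 16T/(πd³), so d = (16T/(π τ_allow))^(1/3) = (16·1171/(π·7.03×10^7))^(1/3) = 0.04394 m.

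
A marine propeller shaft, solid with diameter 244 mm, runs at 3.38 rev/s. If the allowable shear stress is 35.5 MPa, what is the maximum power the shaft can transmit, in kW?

2150 kW

J = πd⁴/32 = π(0.244)⁴/32 = 3.480×10^-4 m⁴.
T_max = τ_allow·J/r = 3.55×10^7 × 3.480×10^-4 / 0.122 = 101300 N·m.
ω = 2π·3.38 = 21.24 rad/s, so P_max = T_max·ω = 2.150×10^6 W.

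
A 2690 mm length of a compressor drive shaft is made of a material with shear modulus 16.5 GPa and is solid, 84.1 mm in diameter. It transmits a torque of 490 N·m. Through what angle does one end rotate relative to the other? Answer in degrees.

J = πd⁴/32 = π(0.0841)⁴/32 = 4.911×10^-6 m⁴.
θ = T·L/(G·J) = 490.0 × 2.69 / (16.5×10⁹ × 4.911×10^-6) = 0.01627 rad.

0.932°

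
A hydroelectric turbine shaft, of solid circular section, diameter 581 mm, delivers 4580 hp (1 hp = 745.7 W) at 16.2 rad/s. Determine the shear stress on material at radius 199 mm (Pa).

ω = 16.2 rad/s, so T = P/ω = 4580×745.7 / 16.20 = 210800 N·m.
J = πd⁴/32 = π(0.581)⁴/32 = 0.01119 m⁴.
Shear stress varies linearly with radius: τ = T·r/J = 210800 × 0.199 / 0.01119 = 3.750×10^6 Pa.

3.75e6 Pa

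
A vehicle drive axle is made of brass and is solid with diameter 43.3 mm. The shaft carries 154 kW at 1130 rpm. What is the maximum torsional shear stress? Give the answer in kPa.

ω = 2π·1130/60 = 118.3 rad/s, so T = P/ω = 154×10³ / 118.3 = 1301 N·m.
J = πd⁴/32 = π(0.0433)⁴/32 = 3.451×10^-7 m⁴.
τ_max = T·r/J = 1301 × 0.0216 / 3.451×10^-7 = 8.164×10^7 Pa.

81600 kPa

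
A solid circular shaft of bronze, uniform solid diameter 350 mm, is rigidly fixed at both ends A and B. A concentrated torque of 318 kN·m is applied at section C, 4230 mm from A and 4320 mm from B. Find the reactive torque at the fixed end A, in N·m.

161000 N·m

With uniform GJ and both ends fixed, compatibility θ_AC = θ_CB gives T_A·a = T_B·b, together with T_A + T_B = T₀.
T_A = T₀·b/(a+b) = 318000·4320/8550 = 160700 N·m; T_B = 157300 N·m.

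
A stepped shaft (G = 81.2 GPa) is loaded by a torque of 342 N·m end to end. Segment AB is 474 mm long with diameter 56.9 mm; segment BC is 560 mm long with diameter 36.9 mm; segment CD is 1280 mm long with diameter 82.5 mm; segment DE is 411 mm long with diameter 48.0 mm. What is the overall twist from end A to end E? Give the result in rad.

0.0194 rad

J_AB = π(0.0569)⁴/32 = 1.03×10^-6 m⁴; J_BC = π(0.0369)⁴/32 = 1.82×10^-7 m⁴; J_CD = π(0.0825)⁴/32 = 4.55×10^-6 m⁴; J_DE = π(0.0480)⁴/32 = 5.21×10^-7 m⁴.
θ = (T/G)·Σ L_i/J_i = (342.0/81.2×10⁹)·(0.474/1.03×10^-6 + 0.560/1.82×10^-7 + 1.28/4.55×10^-6 + 0.411/5.21×10^-7) = 0.01941 rad.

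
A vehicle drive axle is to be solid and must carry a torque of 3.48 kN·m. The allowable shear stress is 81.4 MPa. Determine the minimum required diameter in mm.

For a solid shaft τ_max = 16T/(πd³), so d = (16T/(π τ_allow))^(1/3) = (16·3480/(π·8.14×10^7))^(1/3) = 0.06016 m.

60.2 mm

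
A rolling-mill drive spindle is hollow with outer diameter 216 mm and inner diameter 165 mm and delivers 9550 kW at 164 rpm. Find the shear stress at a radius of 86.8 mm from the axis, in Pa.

ω = 2π·164/60 = 17.17 rad/s, so T = P/ω = 9550×10³ / 17.17 = 556100 N·m.
J = π(d_o⁴ − d_i⁴)/32 = π(0.216⁴ − 0.165⁴)/32 = 1.409×10^-4 m⁴.
Shear stress varies linearly with radius: τ = T·r/J = 556100 × 0.0868 / 1.409×10^-4 = 3.425×10^8 Pa.

3.42e8 Pa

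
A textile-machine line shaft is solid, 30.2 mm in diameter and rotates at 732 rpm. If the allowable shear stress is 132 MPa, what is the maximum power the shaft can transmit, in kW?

54.7 kW

J = πd⁴/32 = π(0.0302)⁴/32 = 8.166×10^-8 m⁴.
T_max = τ_allow·J/r = 1.32×10^8 × 8.166×10^-8 / 0.0151 = 713.9 N·m.
ω = 2π·732/60 = 76.65 rad/s, so P_max = T_max·ω = 5.472×10^4 W.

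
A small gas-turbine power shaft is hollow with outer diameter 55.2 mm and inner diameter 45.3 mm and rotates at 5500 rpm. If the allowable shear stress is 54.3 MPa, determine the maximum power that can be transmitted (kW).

564 kW

J = π(d_o⁴ − d_i⁴)/32 = π(0.0552⁴ − 0.0453⁴)/32 = 4.981×10^-7 m⁴.
T_max = τ_allow·J/r = 5.43×10^7 × 4.981×10^-7 / 0.0276 = 979.9 N·m.
ω = 2π·5500/60 = 576.0 rad/s, so P_max = T_max·ω = 5.644×10^5 W.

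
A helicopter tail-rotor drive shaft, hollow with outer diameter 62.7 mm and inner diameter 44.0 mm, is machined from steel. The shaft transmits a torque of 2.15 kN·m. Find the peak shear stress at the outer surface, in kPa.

58600 kPa

J = π(d_o⁴ − d_i⁴)/32 = π(0.0627⁴ − 0.0440⁴)/32 = 1.149×10^-6 m⁴.
τ_max = T·r/J = 2150 × 0.0314 / 1.149×10^-6 = 5.865×10^7 Pa.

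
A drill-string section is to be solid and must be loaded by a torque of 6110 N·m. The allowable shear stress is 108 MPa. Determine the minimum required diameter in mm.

66.0 mm

For a solid shaft τ_max = 16T/(πd³), so d = (16T/(π τ_allow))^(1/3) = (16·6110/(π·1.08×10^8))^(1/3) = 0.06605 m.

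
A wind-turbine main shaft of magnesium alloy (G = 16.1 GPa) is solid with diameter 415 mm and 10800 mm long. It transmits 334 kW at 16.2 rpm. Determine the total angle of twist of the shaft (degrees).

2.60°

ω = 2π·16.2/60 = 1.696 rad/s, so T = P/ω = 334×10³ / 1.696 = 196900 N·m.
J = πd⁴/32 = π(0.415)⁴/32 = 2.912×10^-3 m⁴.
θ = T·L/(G·J) = 196900 × 10.8 / (16.1×10⁹ × 2.912×10^-3) = 0.04535 rad.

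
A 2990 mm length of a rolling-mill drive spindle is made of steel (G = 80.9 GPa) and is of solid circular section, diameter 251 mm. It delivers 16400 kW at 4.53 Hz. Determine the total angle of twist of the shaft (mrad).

ω = 2π·4.53 = 28.46 rad/s, so T = P/ω = 16400×10³ / 28.46 = 576200 N·m.
J = πd⁴/32 = π(0.251)⁴/32 = 3.897×10^-4 m⁴.
θ = T·L/(G·J) = 576200 × 2.99 / (80.9×10⁹ × 3.897×10^-4) = 0.05465 rad.

54.7 mrad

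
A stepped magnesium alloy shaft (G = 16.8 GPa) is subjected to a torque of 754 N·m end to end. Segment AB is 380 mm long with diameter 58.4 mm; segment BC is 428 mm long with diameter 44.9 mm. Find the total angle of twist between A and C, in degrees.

3.61°

J_AB = π(0.0584)⁴/32 = 1.14×10^-6 m⁴; J_BC = π(0.0449)⁴/32 = 3.99×10^-7 m⁴.
θ = (T/G)·Σ L_i/J_i = (754.0/16.8×10⁹)·(0.380/1.14×10^-6 + 0.428/3.99×10^-7) = 0.06308 rad.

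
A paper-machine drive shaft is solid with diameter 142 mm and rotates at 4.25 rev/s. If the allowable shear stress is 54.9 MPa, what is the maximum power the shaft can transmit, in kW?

J = πd⁴/32 = π(0.142)⁴/32 = 3.992×10^-5 m⁴.
T_max = τ_allow·J/r = 5.49×10^7 × 3.992×10^-5 / 0.0710 = 30870 N·m.
ω = 2π·4.25 = 26.70 rad/s, so P_max = T_max·ω = 8.242×10^5 W.

824 kW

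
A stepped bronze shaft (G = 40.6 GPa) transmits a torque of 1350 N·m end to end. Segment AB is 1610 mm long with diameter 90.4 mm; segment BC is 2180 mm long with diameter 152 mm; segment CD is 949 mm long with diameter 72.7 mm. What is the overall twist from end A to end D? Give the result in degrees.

1.21°

J_AB = π(0.0904)⁴/32 = 6.56×10^-6 m⁴; J_BC = π(0.152)⁴/32 = 5.24×10^-5 m⁴; J_CD = π(0.0727)⁴/32 = 2.74×10^-6 m⁴.
θ = (T/G)·Σ L_i/J_i = (1350/40.6×10⁹)·(1.61/6.56×10^-6 + 2.18/5.24×10^-5 + 0.949/2.74×10^-6) = 0.02105 rad.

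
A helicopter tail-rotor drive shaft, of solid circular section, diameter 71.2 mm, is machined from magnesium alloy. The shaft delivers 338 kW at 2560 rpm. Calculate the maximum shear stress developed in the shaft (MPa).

17.8 MPa

ω = 2π·2560/60 = 268.1 rad/s, so T = P/ω = 338×10³ / 268.1 = 1261 N·m.
J = πd⁴/32 = π(0.0712)⁴/32 = 2.523×10^-6 m⁴.
τ_max = T·r/J = 1261 × 0.0356 / 2.523×10^-6 = 1.779×10^7 Pa.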